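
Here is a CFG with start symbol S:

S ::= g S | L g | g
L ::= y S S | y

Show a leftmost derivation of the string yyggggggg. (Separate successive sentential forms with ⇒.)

S ⇒ Lg ⇒ ySSg ⇒ yLgSg ⇒ yySSgSg ⇒ yygSSgSg ⇒ yyggSgSg ⇒ yygggSgSg ⇒ yygggggSg ⇒ yyggggggg

S ⇒ Lg   [S ::= L g]
Lg ⇒ ySSg   [L ::= y S S]
ySSg ⇒ yLgSg   [S ::= L g]
yLgSg ⇒ yySSgSg   [L ::= y S S]
yySSgSg ⇒ yygSSgSg   [S ::= g S]
yygSSgSg ⇒ yyggSgSg   [S ::= g]
yyggSgSg ⇒ yygggSgSg   [S ::= g S]
yygggSgSg ⇒ yygggggSg   [S ::= g]
yygggggSg ⇒ yyggggggg   [S ::= g]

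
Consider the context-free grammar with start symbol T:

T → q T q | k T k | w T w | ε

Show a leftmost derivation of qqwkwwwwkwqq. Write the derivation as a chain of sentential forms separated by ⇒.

T ⇒ qTq ⇒ qqTqq ⇒ qqwTwqq ⇒ qqwkTkwqq ⇒ qqwkwTwkwqq ⇒ qqwkwwTwwkwqq ⇒ qqwkwwwwkwqq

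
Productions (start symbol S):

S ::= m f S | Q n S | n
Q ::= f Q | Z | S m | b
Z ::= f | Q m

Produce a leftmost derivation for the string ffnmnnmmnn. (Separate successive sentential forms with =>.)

S => QnS => fQnS => ffQnS => ffSmnS => ffnmnS => ffnmnQnS => ffnmnZnS => ffnmnQmnS => ffnmnSmmnS => ffnmnnmmnS => ffnmnnmmnn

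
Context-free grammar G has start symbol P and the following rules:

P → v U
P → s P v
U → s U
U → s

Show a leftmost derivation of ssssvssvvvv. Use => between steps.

P=>sPv=>ssPvv=>sssPvvv=>ssssPvvvv=>ssssvUvvvv=>ssssvsUvvvv=>ssssvssvvvv

P => sPv   [P → s P v]
sPv => ssPvv   [P → s P v]
ssPvv => sssPvvv   [P → s P v]
sssPvvv => ssssPvvvv   [P → s P v]
ssssPvvvv => ssssvUvvvv   [P → v U]
ssssvUvvvv => ssssvsUvvvv   [U → s U]
ssssvsUvvvv => ssssvssvvvv   [U → s]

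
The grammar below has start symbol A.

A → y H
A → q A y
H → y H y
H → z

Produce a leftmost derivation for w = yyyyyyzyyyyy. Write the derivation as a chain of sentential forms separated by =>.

A => yH => yyHy => yyyHyy => yyyyHyyy => yyyyyHyyyy => yyyyyyHyyyyy => yyyyyyzyyyyy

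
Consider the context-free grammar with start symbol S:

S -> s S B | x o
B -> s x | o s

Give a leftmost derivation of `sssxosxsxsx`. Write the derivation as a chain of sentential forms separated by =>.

S => sSB => ssSBB => sssSBBB => sssxoBBB => sssxosxBB => sssxosxsxB => sssxosxsxsx

S => sSB   [S -> s S B]
sSB => ssSBB   [S -> s S B]
ssSBB => sssSBBB   [S -> s S B]
sssSBBB => sssxoBBB   [S -> x o]
sssxoBBB => sssxosxBB   [B -> s x]
sssxosxBB => sssxosxsxB   [B -> s x]
sssxosxsxB => sssxosxsxsx   [B -> s x]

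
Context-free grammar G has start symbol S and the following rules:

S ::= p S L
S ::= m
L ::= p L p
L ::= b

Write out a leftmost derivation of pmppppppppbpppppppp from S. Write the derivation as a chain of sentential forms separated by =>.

S => pSL   [S ::= p S L]
pSL => pmL   [S ::= m]
pmL => pmpLp   [L ::= p L p]
pmpLp => pmppLpp   [L ::= p L p]
pmppLpp => pmpppLppp   [L ::= p L p]
pmpppLppp => pmppppLpppp   [L ::= p L p]
pmppppLpppp => pmpppppLppppp   [L ::= p L p]
pmpppppLppppp => pmppppppLpppppp   [L ::= p L p]
pmppppppLpppppp => pmpppppppLppppppp   [L ::= p L p]
pmpppppppLppppppp => pmppppppppLpppppppp   [L ::= p L p]
pmppppppppLpppppppp => pmppppppppbpppppppp   [L ::= b]

S => pSL => pmL => pmpLp => pmppLpp => pmpppLppp => pmppppLpppp => pmpppppLppppp => pmppppppLpppppp => pmpppppppLppppppp => pmppppppppLpppppppp => pmppppppppbpppppppp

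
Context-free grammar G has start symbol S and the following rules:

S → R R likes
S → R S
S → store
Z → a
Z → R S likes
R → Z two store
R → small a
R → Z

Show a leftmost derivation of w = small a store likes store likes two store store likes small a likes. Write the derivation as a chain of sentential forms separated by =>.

S => R R likes   [S → R R likes]
R R likes => Z R likes   [R → Z]
Z R likes => R S likes R likes   [Z → R S likes]
R S likes R likes => Z two store S likes R likes   [R → Z two store]
Z two store S likes R likes => R S likes two store S likes R likes   [Z → R S likes]
R S likes two store S likes R likes => Z S likes two store S likes R likes   [R → Z]
Z S likes two store S likes R likes => R S likes S likes two store S likes R likes   [Z → R S likes]
R S likes S likes two store S likes R likes => small a S likes S likes two store S likes R likes   [R → small a]
small a S likes S likes two store S likes R likes => small a store likes S likes two store S likes R likes   [S → store]
small a store likes S likes two store S likes R likes => small a store likes store likes two store S likes R likes   [S → store]
small a store likes store likes two store S likes R likes => small a store likes store likes two store store likes R likes   [S → store]
small a store likes store likes two store store likes R likes => small a store likes store likes two store store likes small a likes   [R → small a]

S => R R likes => Z R likes => R S likes R likes => Z two store S likes R likes => R S likes two store S likes R likes => Z S likes two store S likes R likes => R S likes S likes two store S likes R likes => small a S likes S likes two store S likes R likes => small a store likes S likes two store S likes R likes => small a store likes store likes two store S likes R likes => small a store likes store likes two store store likes R likes => small a store likes store likes two store store likes small a likes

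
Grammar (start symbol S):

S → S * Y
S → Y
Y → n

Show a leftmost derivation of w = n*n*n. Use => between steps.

S => S*Y   [S → S * Y]
S*Y => S*Y*Y   [S → S * Y]
S*Y*Y => Y*Y*Y   [S → Y]
Y*Y*Y => n*Y*Y   [Y → n]
n*Y*Y => n*n*Y   [Y → n]
n*n*Y => n*n*n   [Y → n]

S=>S*Y=>S*Y*Y=>Y*Y*Y=>n*Y*Y=>n*n*Y=>n*n*n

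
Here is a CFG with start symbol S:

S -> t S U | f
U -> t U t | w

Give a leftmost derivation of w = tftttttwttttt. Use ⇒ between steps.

S ⇒ tSU ⇒ tfU ⇒ tftUt ⇒ tfttUtt ⇒ tftttUttt ⇒ tfttttUtttt ⇒ tftttttUttttt ⇒ tftttttwttttt

S ⇒ tSU   [S -> t S U]
tSU ⇒ tfU   [S -> f]
tfU ⇒ tftUt   [U -> t U t]
tftUt ⇒ tfttUtt   [U -> t U t]
tfttUtt ⇒ tftttUttt   [U -> t U t]
tftttUttt ⇒ tfttttUtttt   [U -> t U t]
tfttttUtttt ⇒ tftttttUttttt   [U -> t U t]
tftttttUttttt ⇒ tftttttwttttt   [U -> w]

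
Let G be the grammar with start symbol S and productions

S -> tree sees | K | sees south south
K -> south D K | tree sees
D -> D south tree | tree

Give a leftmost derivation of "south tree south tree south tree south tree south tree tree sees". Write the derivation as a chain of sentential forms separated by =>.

S => K   [S -> K]
K => south D K   [K -> south D K]
south D K => south D south tree K   [D -> D south tree]
south D south tree K => south D south tree south tree K   [D -> D south tree]
south D south tree south tree K => south tree south tree south tree K   [D -> tree]
south tree south tree south tree K => south tree south tree south tree south D K   [K -> south D K]
south tree south tree south tree south D K => south tree south tree south tree south tree K   [D -> tree]
south tree south tree south tree south tree K => south tree south tree south tree south tree south D K   [K -> south D K]
south tree south tree south tree south tree south D K => south tree south tree south tree south tree south tree K   [D -> tree]
south tree south tree south tree south tree south tree K => south tree south tree south tree south tree south tree tree sees   [K -> tree sees]

S => K => south D K => south D south tree K => south D south tree south tree K => south tree south tree south tree K => south tree south tree south tree south D K => south tree south tree south tree south tree K => south tree south tree south tree south tree south D K => south tree south tree south tree south tree south tree K => south tree south tree south tree south tree south tree tree sees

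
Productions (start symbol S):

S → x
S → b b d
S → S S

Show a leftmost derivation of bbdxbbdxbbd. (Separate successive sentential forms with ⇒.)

S ⇒ SS ⇒ SSS ⇒ SSSS ⇒ bbdSSS ⇒ bbdxSS ⇒ bbdxbbdS ⇒ bbdxbbdSS ⇒ bbdxbbdxS ⇒ bbdxbbdxbbd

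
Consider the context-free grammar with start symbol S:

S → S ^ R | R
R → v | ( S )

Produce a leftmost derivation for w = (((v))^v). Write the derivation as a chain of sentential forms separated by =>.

S=>R=>(S)=>(S^R)=>(R^R)=>((S)^R)=>((R)^R)=>(((S))^R)=>(((R))^R)=>(((v))^R)=>(((v))^v)

S => R   [S → R]
R => (S)   [R → ( S )]
(S) => (S^R)   [S → S ^ R]
(S^R) => (R^R)   [S → R]
(R^R) => ((S)^R)   [R → ( S )]
((S)^R) => ((R)^R)   [S → R]
((R)^R) => (((S))^R)   [R → ( S )]
(((S))^R) => (((R))^R)   [S → R]
(((R))^R) => (((v))^R)   [R → v]
(((v))^R) => (((v))^v)   [R → v]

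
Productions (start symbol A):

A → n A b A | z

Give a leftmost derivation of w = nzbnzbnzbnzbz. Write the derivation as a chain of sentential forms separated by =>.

A => nAbA   [A → n A b A]
nAbA => nzbA   [A → z]
nzbA => nzbnAbA   [A → n A b A]
nzbnAbA => nzbnzbA   [A → z]
nzbnzbA => nzbnzbnAbA   [A → n A b A]
nzbnzbnAbA => nzbnzbnzbA   [A → z]
nzbnzbnzbA => nzbnzbnzbnAbA   [A → n A b A]
nzbnzbnzbnAbA => nzbnzbnzbnzbA   [A → z]
nzbnzbnzbnzbA => nzbnzbnzbnzbz   [A → z]

A => nAbA => nzbA => nzbnAbA => nzbnzbA => nzbnzbnAbA => nzbnzbnzbA => nzbnzbnzbnAbA => nzbnzbnzbnzbA => nzbnzbnzbnzbz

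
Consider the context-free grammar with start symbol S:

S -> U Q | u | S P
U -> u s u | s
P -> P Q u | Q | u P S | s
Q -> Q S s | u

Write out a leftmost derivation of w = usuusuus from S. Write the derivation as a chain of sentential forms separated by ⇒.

S⇒SP⇒SPP⇒UQPP⇒usuQPP⇒usuuPP⇒usuuPQuP⇒usuusQuP⇒usuusuuP⇒usuusuus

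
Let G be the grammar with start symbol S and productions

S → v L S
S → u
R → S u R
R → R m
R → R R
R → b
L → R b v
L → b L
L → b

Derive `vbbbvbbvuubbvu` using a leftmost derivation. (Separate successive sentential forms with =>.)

S => vLS   [S → v L S]
vLS => vbLS   [L → b L]
vbLS => vbbLS   [L → b L]
vbbLS => vbbbLS   [L → b L]
vbbbLS => vbbbRbvS   [L → R b v]
vbbbRbvS => vbbbSuRbvS   [R → S u R]
vbbbSuRbvS => vbbbvLSuRbvS   [S → v L S]
vbbbvLSuRbvS => vbbbvRbvSuRbvS   [L → R b v]
vbbbvRbvSuRbvS => vbbbvbbvSuRbvS   [R → b]
vbbbvbbvSuRbvS => vbbbvbbvuuRbvS   [S → u]
vbbbvbbvuuRbvS => vbbbvbbvuubbvS   [R → b]
vbbbvbbvuubbvS => vbbbvbbvuubbvu   [S → u]

S => vLS => vbLS => vbbLS => vbbbLS => vbbbRbvS => vbbbSuRbvS => vbbbvLSuRbvS => vbbbvRbvSuRbvS => vbbbvbbvSuRbvS => vbbbvbbvuuRbvS => vbbbvbbvuubbvS => vbbbvbbvuubbvu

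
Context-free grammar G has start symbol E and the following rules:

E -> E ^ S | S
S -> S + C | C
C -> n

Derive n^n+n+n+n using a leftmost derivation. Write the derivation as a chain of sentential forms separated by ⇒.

E ⇒ E^S   [E -> E ^ S]
E^S ⇒ S^S   [E -> S]
S^S ⇒ C^S   [S -> C]
C^S ⇒ n^S   [C -> n]
n^S ⇒ n^S+C   [S -> S + C]
n^S+C ⇒ n^S+C+C   [S -> S + C]
n^S+C+C ⇒ n^S+C+C+C   [S -> S + C]
n^S+C+C+C ⇒ n^C+C+C+C   [S -> C]
n^C+C+C+C ⇒ n^n+C+C+C   [C -> n]
n^n+C+C+C ⇒ n^n+n+C+C   [C -> n]
n^n+n+C+C ⇒ n^n+n+n+C   [C -> n]
n^n+n+n+C ⇒ n^n+n+n+n   [C -> n]

E ⇒ E^S ⇒ S^S ⇒ C^S ⇒ n^S ⇒ n^S+C ⇒ n^S+C+C ⇒ n^S+C+C+C ⇒ n^C+C+C+C ⇒ n^n+C+C+C ⇒ n^n+n+C+C ⇒ n^n+n+n+C ⇒ n^n+n+n+n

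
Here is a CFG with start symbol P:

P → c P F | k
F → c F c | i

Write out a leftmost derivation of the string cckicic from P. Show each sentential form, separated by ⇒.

P⇒cPF⇒ccPFF⇒cckFF⇒cckiF⇒cckicFc⇒cckicic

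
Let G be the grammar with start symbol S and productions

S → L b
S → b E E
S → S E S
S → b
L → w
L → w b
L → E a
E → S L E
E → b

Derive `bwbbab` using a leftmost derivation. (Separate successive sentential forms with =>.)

S => Lb   [S → L b]
Lb => Eab   [L → E a]
Eab => SLEab   [E → S L E]
SLEab => bLEab   [S → b]
bLEab => bwbEab   [L → w b]
bwbEab => bwbbab   [E → b]

S=>Lb=>Eab=>SLEab=>bLEab=>bwbEab=>bwbbab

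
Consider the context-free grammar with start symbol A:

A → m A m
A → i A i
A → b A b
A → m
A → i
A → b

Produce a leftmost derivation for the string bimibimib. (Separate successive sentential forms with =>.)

A => bAb => biAib => bimAmib => bimiAimib => bimibimib

A => bAb   [A → b A b]
bAb => biAib   [A → i A i]
biAib => bimAmib   [A → m A m]
bimAmib => bimiAimib   [A → i A i]
bimiAimib => bimibimib   [A → b]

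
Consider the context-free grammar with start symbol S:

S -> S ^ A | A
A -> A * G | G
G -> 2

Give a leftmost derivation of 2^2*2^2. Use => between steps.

S=>S^A=>S^A^A=>A^A^A=>G^A^A=>2^A^A=>2^A*G^A=>2^G*G^A=>2^2*G^A=>2^2*2^A=>2^2*2^G=>2^2*2^2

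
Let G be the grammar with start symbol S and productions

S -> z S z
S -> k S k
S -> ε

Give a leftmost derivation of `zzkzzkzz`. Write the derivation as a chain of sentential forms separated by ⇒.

S ⇒ zSz ⇒ zzSzz ⇒ zzkSkzz ⇒ zzkzSzkzz ⇒ zzkzzkzz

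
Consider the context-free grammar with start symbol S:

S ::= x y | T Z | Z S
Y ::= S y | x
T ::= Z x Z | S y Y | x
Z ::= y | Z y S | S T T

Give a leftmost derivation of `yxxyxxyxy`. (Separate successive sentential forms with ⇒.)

S ⇒ TZ   [S ::= T Z]
TZ ⇒ SyYZ   [T ::= S y Y]
SyYZ ⇒ ZSyYZ   [S ::= Z S]
ZSyYZ ⇒ ySyYZ   [Z ::= y]
ySyYZ ⇒ yTZyYZ   [S ::= T Z]
yTZyYZ ⇒ yxZyYZ   [T ::= x]
yxZyYZ ⇒ yxSTTyYZ   [Z ::= S T T]
yxSTTyYZ ⇒ yxxyTTyYZ   [S ::= x y]
yxxyTTyYZ ⇒ yxxyxTyYZ   [T ::= x]
yxxyxTyYZ ⇒ yxxyxxyYZ   [T ::= x]
yxxyxxyYZ ⇒ yxxyxxyxZ   [Y ::= x]
yxxyxxyxZ ⇒ yxxyxxyxy   [Z ::= y]

S⇒TZ⇒SyYZ⇒ZSyYZ⇒ySyYZ⇒yTZyYZ⇒yxZyYZ⇒yxSTTyYZ⇒yxxyTTyYZ⇒yxxyxTyYZ⇒yxxyxxyYZ⇒yxxyxxyxZ⇒yxxyxxyxy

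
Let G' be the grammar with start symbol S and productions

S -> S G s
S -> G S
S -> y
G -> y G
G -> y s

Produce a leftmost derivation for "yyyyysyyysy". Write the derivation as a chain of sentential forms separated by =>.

S => GS => yGS => yyGS => yyyGS => yyyyGS => yyyyysS => yyyyysGS => yyyyysyGS => yyyyysyyGS => yyyyysyyysS => yyyyysyyysy

S => GS   [S -> G S]
GS => yGS   [G -> y G]
yGS => yyGS   [G -> y G]
yyGS => yyyGS   [G -> y G]
yyyGS => yyyyGS   [G -> y G]
yyyyGS => yyyyysS   [G -> y s]
yyyyysS => yyyyysGS   [S -> G S]
yyyyysGS => yyyyysyGS   [G -> y G]
yyyyysyGS => yyyyysyyGS   [G -> y G]
yyyyysyyGS => yyyyysyyysS   [G -> y s]
yyyyysyyysS => yyyyysyyysy   [S -> y]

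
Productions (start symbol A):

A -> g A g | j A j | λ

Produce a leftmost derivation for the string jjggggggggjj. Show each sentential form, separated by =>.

A=>jAj=>jjAjj=>jjgAgjj=>jjggAggjj=>jjgggAgggjj=>jjggggAggggjj=>jjggggggggjj

A => jAj   [A -> j A j]
jAj => jjAjj   [A -> j A j]
jjAjj => jjgAgjj   [A -> g A g]
jjgAgjj => jjggAggjj   [A -> g A g]
jjggAggjj => jjgggAgggjj   [A -> g A g]
jjgggAgggjj => jjggggAggggjj   [A -> g A g]
jjggggAggggjj => jjggggggggjj   [A -> λ]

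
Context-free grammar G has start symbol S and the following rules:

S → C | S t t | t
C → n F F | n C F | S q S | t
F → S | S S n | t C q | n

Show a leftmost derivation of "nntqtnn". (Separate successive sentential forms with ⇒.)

S ⇒ C ⇒ nCF ⇒ nnCFF ⇒ nnSqSFF ⇒ nnCqSFF ⇒ nntqSFF ⇒ nntqtFF ⇒ nntqtnF ⇒ nntqtnn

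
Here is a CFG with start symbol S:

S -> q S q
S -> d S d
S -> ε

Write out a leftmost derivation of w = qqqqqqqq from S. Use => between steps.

S => qSq => qqSqq => qqqSqqq => qqqqSqqqq => qqqqqqqq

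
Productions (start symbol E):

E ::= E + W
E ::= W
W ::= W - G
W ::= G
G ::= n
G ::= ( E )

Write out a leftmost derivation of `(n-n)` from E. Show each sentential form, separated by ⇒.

E ⇒ W ⇒ G ⇒ (E) ⇒ (W) ⇒ (W-G) ⇒ (G-G) ⇒ (n-G) ⇒ (n-n)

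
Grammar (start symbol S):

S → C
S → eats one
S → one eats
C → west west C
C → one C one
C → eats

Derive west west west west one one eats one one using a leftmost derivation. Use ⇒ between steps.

S ⇒ C ⇒ west west C ⇒ west west west west C ⇒ west west west west one C one ⇒ west west west west one one C one one ⇒ west west west west one one eats one one

S ⇒ C   [S → C]
C ⇒ west west C   [C → west west C]
west west C ⇒ west west west west C   [C → west west C]
west west west west C ⇒ west west west west one C one   [C → one C one]
west west west west one C one ⇒ west west west west one one C one one   [C → one C one]
west west west west one one C one one ⇒ west west west west one one eats one one   [C → eats]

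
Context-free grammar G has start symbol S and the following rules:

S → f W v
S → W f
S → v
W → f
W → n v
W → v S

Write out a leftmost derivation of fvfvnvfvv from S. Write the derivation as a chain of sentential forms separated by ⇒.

S ⇒ fWv ⇒ fvSv ⇒ fvfWvv ⇒ fvfvSvv ⇒ fvfvWfvv ⇒ fvfvnvfvv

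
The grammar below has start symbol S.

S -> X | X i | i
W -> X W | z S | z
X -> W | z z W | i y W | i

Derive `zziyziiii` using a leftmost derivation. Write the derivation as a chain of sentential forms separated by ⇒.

S ⇒ Xi ⇒ Wi ⇒ zSi ⇒ zXii ⇒ zWii ⇒ zzSii ⇒ zzXiii ⇒ zziyWiii ⇒ zziyzSiii ⇒ zziyziiii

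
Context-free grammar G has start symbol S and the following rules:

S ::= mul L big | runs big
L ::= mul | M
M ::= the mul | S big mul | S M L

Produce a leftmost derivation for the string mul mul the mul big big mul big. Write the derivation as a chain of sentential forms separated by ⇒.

S ⇒ mul L big   [S ::= mul L big]
mul L big ⇒ mul M big   [L ::= M]
mul M big ⇒ mul S big mul big   [M ::= S big mul]
mul S big mul big ⇒ mul mul L big big mul big   [S ::= mul L big]
mul mul L big big mul big ⇒ mul mul M big big mul big   [L ::= M]
mul mul M big big mul big ⇒ mul mul the mul big big mul big   [M ::= the mul]

S ⇒ mul L big ⇒ mul M big ⇒ mul S big mul big ⇒ mul mul L big big mul big ⇒ mul mul M big big mul big ⇒ mul mul the mul big big mul big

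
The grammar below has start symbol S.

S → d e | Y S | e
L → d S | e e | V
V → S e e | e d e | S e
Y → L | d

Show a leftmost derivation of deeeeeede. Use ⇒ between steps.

S ⇒ YS ⇒ LS ⇒ VS ⇒ SeS ⇒ deeS ⇒ deeYS ⇒ deeLS ⇒ deeeeS ⇒ deeeeYS ⇒ deeeeLS ⇒ deeeeeeS ⇒ deeeeeede

S ⇒ YS   [S → Y S]
YS ⇒ LS   [Y → L]
LS ⇒ VS   [L → V]
VS ⇒ SeS   [V → S e]
SeS ⇒ deeS   [S → d e]
deeS ⇒ deeYS   [S → Y S]
deeYS ⇒ deeLS   [Y → L]
deeLS ⇒ deeeeS   [L → e e]
deeeeS ⇒ deeeeYS   [S → Y S]
deeeeYS ⇒ deeeeLS   [Y → L]
deeeeLS ⇒ deeeeeeS   [L → e e]
deeeeeeS ⇒ deeeeeede   [S → d e]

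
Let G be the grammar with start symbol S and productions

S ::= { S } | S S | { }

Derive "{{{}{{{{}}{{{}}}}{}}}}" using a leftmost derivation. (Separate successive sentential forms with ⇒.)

S ⇒ {S} ⇒ {{S}} ⇒ {{SS}} ⇒ {{{}S}} ⇒ {{{}{S}}} ⇒ {{{}{SS}}} ⇒ {{{}{{S}S}}} ⇒ {{{}{{SS}S}}} ⇒ {{{}{{{S}S}S}}} ⇒ {{{}{{{{}}S}S}}} ⇒ {{{}{{{{}}{S}}S}}} ⇒ {{{}{{{{}}{{S}}}S}}} ⇒ {{{}{{{{}}{{{}}}}S}}} ⇒ {{{}{{{{}}{{{}}}}{}}}}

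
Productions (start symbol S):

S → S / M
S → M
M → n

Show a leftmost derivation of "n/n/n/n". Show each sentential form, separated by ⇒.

S ⇒ S/M ⇒ S/M/M ⇒ S/M/M/M ⇒ M/M/M/M ⇒ n/M/M/M ⇒ n/n/M/M ⇒ n/n/n/M ⇒ n/n/n/n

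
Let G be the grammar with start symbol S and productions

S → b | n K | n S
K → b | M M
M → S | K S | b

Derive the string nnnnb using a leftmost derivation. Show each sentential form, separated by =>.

S => nS   [S → n S]
nS => nnS   [S → n S]
nnS => nnnS   [S → n S]
nnnS => nnnnS   [S → n S]
nnnnS => nnnnb   [S → b]

S => nS => nnS => nnnS => nnnnS => nnnnb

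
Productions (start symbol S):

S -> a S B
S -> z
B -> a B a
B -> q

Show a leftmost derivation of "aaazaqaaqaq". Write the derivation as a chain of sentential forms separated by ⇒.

S ⇒ aSB   [S -> a S B]
aSB ⇒ aaSBB   [S -> a S B]
aaSBB ⇒ aaaSBBB   [S -> a S B]
aaaSBBB ⇒ aaazBBB   [S -> z]
aaazBBB ⇒ aaazaBaBB   [B -> a B a]
aaazaBaBB ⇒ aaazaqaBB   [B -> q]
aaazaqaBB ⇒ aaazaqaaBaB   [B -> a B a]
aaazaqaaBaB ⇒ aaazaqaaqaB   [B -> q]
aaazaqaaqaB ⇒ aaazaqaaqaq   [B -> q]

S ⇒ aSB ⇒ aaSBB ⇒ aaaSBBB ⇒ aaazBBB ⇒ aaazaBaBB ⇒ aaazaqaBB ⇒ aaazaqaaBaB ⇒ aaazaqaaqaB ⇒ aaazaqaaqaq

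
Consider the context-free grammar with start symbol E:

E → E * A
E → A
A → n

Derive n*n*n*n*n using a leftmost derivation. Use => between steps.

E => E*A   [E → E * A]
E*A => E*A*A   [E → E * A]
E*A*A => E*A*A*A   [E → E * A]
E*A*A*A => E*A*A*A*A   [E → E * A]
E*A*A*A*A => A*A*A*A*A   [E → A]
A*A*A*A*A => n*A*A*A*A   [A → n]
n*A*A*A*A => n*n*A*A*A   [A → n]
n*n*A*A*A => n*n*n*A*A   [A → n]
n*n*n*A*A => n*n*n*n*A   [A → n]
n*n*n*n*A => n*n*n*n*n   [A → n]

E => E*A => E*A*A => E*A*A*A => E*A*A*A*A => A*A*A*A*A => n*A*A*A*A => n*n*A*A*A => n*n*n*A*A => n*n*n*n*A => n*n*n*n*n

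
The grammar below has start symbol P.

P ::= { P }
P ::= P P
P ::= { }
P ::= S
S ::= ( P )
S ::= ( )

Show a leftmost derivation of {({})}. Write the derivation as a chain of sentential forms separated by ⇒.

P⇒{P}⇒{S}⇒{(P)}⇒{({})}

P ⇒ {P}   [P ::= { P }]
{P} ⇒ {S}   [P ::= S]
{S} ⇒ {(P)}   [S ::= ( P )]
{(P)} ⇒ {({})}   [P ::= { }]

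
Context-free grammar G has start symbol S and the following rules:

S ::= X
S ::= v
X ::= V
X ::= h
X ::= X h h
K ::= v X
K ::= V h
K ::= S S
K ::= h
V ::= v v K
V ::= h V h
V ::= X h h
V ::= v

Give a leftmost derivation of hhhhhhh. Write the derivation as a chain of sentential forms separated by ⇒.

S ⇒ X ⇒ Xhh ⇒ Xhhhh ⇒ Xhhhhhh ⇒ hhhhhhh

S ⇒ X   [S ::= X]
X ⇒ Xhh   [X ::= X h h]
Xhh ⇒ Xhhhh   [X ::= X h h]
Xhhhh ⇒ Xhhhhhh   [X ::= X h h]
Xhhhhhh ⇒ hhhhhhh   [X ::= h]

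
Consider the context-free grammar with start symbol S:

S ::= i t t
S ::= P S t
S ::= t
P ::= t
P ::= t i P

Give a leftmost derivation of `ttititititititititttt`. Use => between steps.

S => PSt   [S ::= P S t]
PSt => tSt   [P ::= t]
tSt => tPStt   [S ::= P S t]
tPStt => ttiPStt   [P ::= t i P]
ttiPStt => ttitiPStt   [P ::= t i P]
ttitiPStt => ttititiPStt   [P ::= t i P]
ttititiPStt => ttitititiPStt   [P ::= t i P]
ttitititiPStt => ttititititiPStt   [P ::= t i P]
ttititititiPStt => ttitititititiPStt   [P ::= t i P]
ttitititititiPStt => ttititititititiPStt   [P ::= t i P]
ttititititititiPStt => ttitititititititStt   [P ::= t]
ttitititititititStt => ttititititititititttt   [S ::= i t t]

S => PSt => tSt => tPStt => ttiPStt => ttitiPStt => ttititiPStt => ttitititiPStt => ttititititiPStt => ttitititititiPStt => ttititititititiPStt => ttitititititititStt => ttititititititititttt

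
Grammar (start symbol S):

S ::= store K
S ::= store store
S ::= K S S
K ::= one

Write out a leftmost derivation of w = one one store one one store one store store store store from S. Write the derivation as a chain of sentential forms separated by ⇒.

S ⇒ K S S   [S ::= K S S]
K S S ⇒ one S S   [K ::= one]
one S S ⇒ one K S S S   [S ::= K S S]
one K S S S ⇒ one one S S S   [K ::= one]
one one S S S ⇒ one one store K S S   [S ::= store K]
one one store K S S ⇒ one one store one S S   [K ::= one]
one one store one S S ⇒ one one store one K S S S   [S ::= K S S]
one one store one K S S S ⇒ one one store one one S S S   [K ::= one]
one one store one one S S S ⇒ one one store one one store K S S   [S ::= store K]
one one store one one store K S S ⇒ one one store one one store one S S   [K ::= one]
one one store one one store one S S ⇒ one one store one one store one store store S   [S ::= store store]
one one store one one store one store store S ⇒ one one store one one store one store store store store   [S ::= store store]

S ⇒ K S S ⇒ one S S ⇒ one K S S S ⇒ one one S S S ⇒ one one store K S S ⇒ one one store one S S ⇒ one one store one K S S S ⇒ one one store one one S S S ⇒ one one store one one store K S S ⇒ one one store one one store one S S ⇒ one one store one one store one store store S ⇒ one one store one one store one store store store store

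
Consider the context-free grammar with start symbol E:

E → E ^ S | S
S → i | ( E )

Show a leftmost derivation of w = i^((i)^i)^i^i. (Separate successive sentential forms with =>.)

E=>E^S=>E^S^S=>E^S^S^S=>S^S^S^S=>i^S^S^S=>i^(E)^S^S=>i^(E^S)^S^S=>i^(S^S)^S^S=>i^((E)^S)^S^S=>i^((S)^S)^S^S=>i^((i)^S)^S^S=>i^((i)^i)^S^S=>i^((i)^i)^i^S=>i^((i)^i)^i^i

E => E^S   [E → E ^ S]
E^S => E^S^S   [E → E ^ S]
E^S^S => E^S^S^S   [E → E ^ S]
E^S^S^S => S^S^S^S   [E → S]
S^S^S^S => i^S^S^S   [S → i]
i^S^S^S => i^(E)^S^S   [S → ( E )]
i^(E)^S^S => i^(E^S)^S^S   [E → E ^ S]
i^(E^S)^S^S => i^(S^S)^S^S   [E → S]
i^(S^S)^S^S => i^((E)^S)^S^S   [S → ( E )]
i^((E)^S)^S^S => i^((S)^S)^S^S   [E → S]
i^((S)^S)^S^S => i^((i)^S)^S^S   [S → i]
i^((i)^S)^S^S => i^((i)^i)^S^S   [S → i]
i^((i)^i)^S^S => i^((i)^i)^i^S   [S → i]
i^((i)^i)^i^S => i^((i)^i)^i^i   [S → i]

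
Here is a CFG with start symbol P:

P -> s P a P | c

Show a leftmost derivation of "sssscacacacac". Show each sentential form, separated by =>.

P=>sPaP=>ssPaPaP=>sssPaPaPaP=>ssssPaPaPaPaP=>sssscaPaPaPaP=>sssscacaPaPaP=>sssscacacaPaP=>sssscacacacaP=>sssscacacacac

P => sPaP   [P -> s P a P]
sPaP => ssPaPaP   [P -> s P a P]
ssPaPaP => sssPaPaPaP   [P -> s P a P]
sssPaPaPaP => ssssPaPaPaPaP   [P -> s P a P]
ssssPaPaPaPaP => sssscaPaPaPaP   [P -> c]
sssscaPaPaPaP => sssscacaPaPaP   [P -> c]
sssscacaPaPaP => sssscacacaPaP   [P -> c]
sssscacacaPaP => sssscacacacaP   [P -> c]
sssscacacacaP => sssscacacacac   [P -> c]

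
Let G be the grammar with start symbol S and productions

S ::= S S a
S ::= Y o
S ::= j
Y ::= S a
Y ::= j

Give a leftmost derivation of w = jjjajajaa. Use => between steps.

S=>SSa=>jSa=>jSSaa=>jSSaSaa=>jSSaSaSaa=>jjSaSaSaa=>jjjaSaSaa=>jjjajaSaa=>jjjajajaa

S => SSa   [S ::= S S a]
SSa => jSa   [S ::= j]
jSa => jSSaa   [S ::= S S a]
jSSaa => jSSaSaa   [S ::= S S a]
jSSaSaa => jSSaSaSaa   [S ::= S S a]
jSSaSaSaa => jjSaSaSaa   [S ::= j]
jjSaSaSaa => jjjaSaSaa   [S ::= j]
jjjaSaSaa => jjjajaSaa   [S ::= j]
jjjajaSaa => jjjajajaa   [S ::= j]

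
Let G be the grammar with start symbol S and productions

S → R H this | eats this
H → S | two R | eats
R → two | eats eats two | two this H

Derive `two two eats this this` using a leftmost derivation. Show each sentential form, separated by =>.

S => R H this => two H this => two S this => two R H this this => two two H this this => two two eats this this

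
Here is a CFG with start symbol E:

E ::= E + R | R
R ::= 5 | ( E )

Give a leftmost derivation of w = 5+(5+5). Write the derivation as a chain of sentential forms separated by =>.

E=>E+R=>R+R=>5+R=>5+(E)=>5+(E+R)=>5+(R+R)=>5+(5+R)=>5+(5+5)

E => E+R   [E ::= E + R]
E+R => R+R   [E ::= R]
R+R => 5+R   [R ::= 5]
5+R => 5+(E)   [R ::= ( E )]
5+(E) => 5+(E+R)   [E ::= E + R]
5+(E+R) => 5+(R+R)   [E ::= R]
5+(R+R) => 5+(5+R)   [R ::= 5]
5+(5+R) => 5+(5+5)   [R ::= 5]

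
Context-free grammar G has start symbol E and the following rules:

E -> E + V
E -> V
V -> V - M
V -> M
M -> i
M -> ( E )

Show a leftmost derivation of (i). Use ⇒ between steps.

E ⇒ V   [E -> V]
V ⇒ M   [V -> M]
M ⇒ (E)   [M -> ( E )]
(E) ⇒ (V)   [E -> V]
(V) ⇒ (M)   [V -> M]
(M) ⇒ (i)   [M -> i]

E⇒V⇒M⇒(E)⇒(V)⇒(M)⇒(i)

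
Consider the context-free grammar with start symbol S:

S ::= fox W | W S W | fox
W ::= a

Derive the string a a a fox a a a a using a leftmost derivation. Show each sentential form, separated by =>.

S => W S W => a S W => a W S W W => a a S W W => a a W S W W W => a a a S W W W => a a a fox W W W W => a a a fox a W W W => a a a fox a a W W => a a a fox a a a W => a a a fox a a a a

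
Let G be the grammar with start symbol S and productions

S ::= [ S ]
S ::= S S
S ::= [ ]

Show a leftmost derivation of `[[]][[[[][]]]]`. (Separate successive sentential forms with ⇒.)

S ⇒ SS   [S ::= S S]
SS ⇒ [S]S   [S ::= [ S ]]
[S]S ⇒ [[]]S   [S ::= [ ]]
[[]]S ⇒ [[]][S]   [S ::= [ S ]]
[[]][S] ⇒ [[]][[S]]   [S ::= [ S ]]
[[]][[S]] ⇒ [[]][[[S]]]   [S ::= [ S ]]
[[]][[[S]]] ⇒ [[]][[[SS]]]   [S ::= S S]
[[]][[[SS]]] ⇒ [[]][[[[]S]]]   [S ::= [ ]]
[[]][[[[]S]]] ⇒ [[]][[[[][]]]]   [S ::= [ ]]

S ⇒ SS ⇒ [S]S ⇒ [[]]S ⇒ [[]][S] ⇒ [[]][[S]] ⇒ [[]][[[S]]] ⇒ [[]][[[SS]]] ⇒ [[]][[[[]S]]] ⇒ [[]][[[[][]]]]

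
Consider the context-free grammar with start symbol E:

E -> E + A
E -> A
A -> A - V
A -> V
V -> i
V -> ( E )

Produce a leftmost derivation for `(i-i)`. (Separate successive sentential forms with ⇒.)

E ⇒ A ⇒ V ⇒ (E) ⇒ (A) ⇒ (A-V) ⇒ (V-V) ⇒ (i-V) ⇒ (i-i)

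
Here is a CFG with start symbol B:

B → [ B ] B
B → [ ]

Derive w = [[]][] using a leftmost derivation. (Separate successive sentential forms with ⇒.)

B ⇒ [B]B ⇒ [[]]B ⇒ [[]][]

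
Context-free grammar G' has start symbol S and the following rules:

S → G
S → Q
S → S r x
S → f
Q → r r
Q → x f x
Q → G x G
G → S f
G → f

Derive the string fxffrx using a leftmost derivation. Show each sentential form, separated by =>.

S => Srx => Qrx => GxGrx => fxGrx => fxSfrx => fxffrx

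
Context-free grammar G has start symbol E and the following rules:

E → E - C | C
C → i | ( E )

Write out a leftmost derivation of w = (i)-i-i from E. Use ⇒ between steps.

E ⇒ E-C ⇒ E-C-C ⇒ C-C-C ⇒ (E)-C-C ⇒ (C)-C-C ⇒ (i)-C-C ⇒ (i)-i-C ⇒ (i)-i-i

E ⇒ E-C   [E → E - C]
E-C ⇒ E-C-C   [E → E - C]
E-C-C ⇒ C-C-C   [E → C]
C-C-C ⇒ (E)-C-C   [C → ( E )]
(E)-C-C ⇒ (C)-C-C   [E → C]
(C)-C-C ⇒ (i)-C-C   [C → i]
(i)-C-C ⇒ (i)-i-C   [C → i]
(i)-i-C ⇒ (i)-i-i   [C → i]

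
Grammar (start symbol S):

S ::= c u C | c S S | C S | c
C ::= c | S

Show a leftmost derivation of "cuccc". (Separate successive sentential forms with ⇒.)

S ⇒ CS   [S ::= C S]
CS ⇒ SS   [C ::= S]
SS ⇒ cuCS   [S ::= c u C]
cuCS ⇒ cuSS   [C ::= S]
cuSS ⇒ cuCSS   [S ::= C S]
cuCSS ⇒ cucSS   [C ::= c]
cucSS ⇒ cuccS   [S ::= c]
cuccS ⇒ cuccc   [S ::= c]

S⇒CS⇒SS⇒cuCS⇒cuSS⇒cuCSS⇒cucSS⇒cuccS⇒cuccc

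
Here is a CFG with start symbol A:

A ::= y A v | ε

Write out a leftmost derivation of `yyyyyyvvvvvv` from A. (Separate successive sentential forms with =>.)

A => yAv => yyAvv => yyyAvvv => yyyyAvvvv => yyyyyAvvvvv => yyyyyyAvvvvvv => yyyyyyvvvvvv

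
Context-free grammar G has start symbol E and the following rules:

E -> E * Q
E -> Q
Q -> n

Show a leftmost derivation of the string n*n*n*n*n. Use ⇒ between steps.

E⇒E*Q⇒E*Q*Q⇒E*Q*Q*Q⇒E*Q*Q*Q*Q⇒Q*Q*Q*Q*Q⇒n*Q*Q*Q*Q⇒n*n*Q*Q*Q⇒n*n*n*Q*Q⇒n*n*n*n*Q⇒n*n*n*n*n

E ⇒ E*Q   [E -> E * Q]
E*Q ⇒ E*Q*Q   [E -> E * Q]
E*Q*Q ⇒ E*Q*Q*Q   [E -> E * Q]
E*Q*Q*Q ⇒ E*Q*Q*Q*Q   [E -> E * Q]
E*Q*Q*Q*Q ⇒ Q*Q*Q*Q*Q   [E -> Q]
Q*Q*Q*Q*Q ⇒ n*Q*Q*Q*Q   [Q -> n]
n*Q*Q*Q*Q ⇒ n*n*Q*Q*Q   [Q -> n]
n*n*Q*Q*Q ⇒ n*n*n*Q*Q   [Q -> n]
n*n*n*Q*Q ⇒ n*n*n*n*Q   [Q -> n]
n*n*n*n*Q ⇒ n*n*n*n*n   [Q -> n]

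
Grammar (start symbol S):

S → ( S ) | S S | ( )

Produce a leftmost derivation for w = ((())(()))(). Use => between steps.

S => SS => (S)S => (SS)S => ((S)S)S => ((())S)S => ((())(S))S => ((())(()))S => ((())(()))()

S => SS   [S → S S]
SS => (S)S   [S → ( S )]
(S)S => (SS)S   [S → S S]
(SS)S => ((S)S)S   [S → ( S )]
((S)S)S => ((())S)S   [S → ( )]
((())S)S => ((())(S))S   [S → ( S )]
((())(S))S => ((())(()))S   [S → ( )]
((())(()))S => ((())(()))()   [S → ( )]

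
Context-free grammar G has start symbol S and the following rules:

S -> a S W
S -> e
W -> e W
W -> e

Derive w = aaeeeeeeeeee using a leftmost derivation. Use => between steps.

S => aSW => aaSWW => aaeWW => aaeeWW => aaeeeW => aaeeeeW => aaeeeeeW => aaeeeeeeW => aaeeeeeeeW => aaeeeeeeeeW => aaeeeeeeeeeW => aaeeeeeeeeee

S => aSW   [S -> a S W]
aSW => aaSWW   [S -> a S W]
aaSWW => aaeWW   [S -> e]
aaeWW => aaeeWW   [W -> e W]
aaeeWW => aaeeeW   [W -> e]
aaeeeW => aaeeeeW   [W -> e W]
aaeeeeW => aaeeeeeW   [W -> e W]
aaeeeeeW => aaeeeeeeW   [W -> e W]
aaeeeeeeW => aaeeeeeeeW   [W -> e W]
aaeeeeeeeW => aaeeeeeeeeW   [W -> e W]
aaeeeeeeeeW => aaeeeeeeeeeW   [W -> e W]
aaeeeeeeeeeW => aaeeeeeeeeee   [W -> e]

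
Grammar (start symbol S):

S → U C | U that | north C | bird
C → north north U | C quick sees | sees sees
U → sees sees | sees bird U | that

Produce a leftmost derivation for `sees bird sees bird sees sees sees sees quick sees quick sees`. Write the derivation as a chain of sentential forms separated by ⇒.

S ⇒ U C ⇒ sees bird U C ⇒ sees bird sees bird U C ⇒ sees bird sees bird sees sees C ⇒ sees bird sees bird sees sees C quick sees ⇒ sees bird sees bird sees sees C quick sees quick sees ⇒ sees bird sees bird sees sees sees sees quick sees quick sees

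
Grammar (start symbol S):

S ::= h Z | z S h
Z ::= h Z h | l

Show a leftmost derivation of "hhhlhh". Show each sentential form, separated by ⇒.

S ⇒ hZ ⇒ hhZh ⇒ hhhZhh ⇒ hhhlhh

S ⇒ hZ   [S ::= h Z]
hZ ⇒ hhZh   [Z ::= h Z h]
hhZh ⇒ hhhZhh   [Z ::= h Z h]
hhhZhh ⇒ hhhlhh   [Z ::= l]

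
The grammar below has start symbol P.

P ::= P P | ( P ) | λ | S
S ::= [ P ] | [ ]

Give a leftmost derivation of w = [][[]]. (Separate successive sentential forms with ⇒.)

P⇒PP⇒SP⇒[P]P⇒[]P⇒[]S⇒[][P]⇒[][S]⇒[][[P]]⇒[][[]]

P ⇒ PP   [P ::= P P]
PP ⇒ SP   [P ::= S]
SP ⇒ [P]P   [S ::= [ P ]]
[P]P ⇒ []P   [P ::= λ]
[]P ⇒ []S   [P ::= S]
[]S ⇒ [][P]   [S ::= [ P ]]
[][P] ⇒ [][S]   [P ::= S]
[][S] ⇒ [][[P]]   [S ::= [ P ]]
[][[P]] ⇒ [][[]]   [P ::= λ]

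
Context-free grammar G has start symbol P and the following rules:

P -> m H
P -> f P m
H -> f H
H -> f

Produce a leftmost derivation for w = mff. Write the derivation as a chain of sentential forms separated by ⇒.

P ⇒ mH   [P -> m H]
mH ⇒ mfH   [H -> f H]
mfH ⇒ mff   [H -> f]

P⇒mH⇒mfH⇒mff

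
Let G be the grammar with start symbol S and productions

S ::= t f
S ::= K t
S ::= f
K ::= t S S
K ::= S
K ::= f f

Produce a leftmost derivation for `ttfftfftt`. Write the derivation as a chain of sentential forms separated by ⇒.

S ⇒ Kt ⇒ tSSt ⇒ tKtSt ⇒ ttSStSt ⇒ ttfStSt ⇒ ttfftSt ⇒ ttfftKtt ⇒ ttfftfftt

S ⇒ Kt   [S ::= K t]
Kt ⇒ tSSt   [K ::= t S S]
tSSt ⇒ tKtSt   [S ::= K t]
tKtSt ⇒ ttSStSt   [K ::= t S S]
ttSStSt ⇒ ttfStSt   [S ::= f]
ttfStSt ⇒ ttfftSt   [S ::= f]
ttfftSt ⇒ ttfftKtt   [S ::= K t]
ttfftKtt ⇒ ttfftfftt   [K ::= f f]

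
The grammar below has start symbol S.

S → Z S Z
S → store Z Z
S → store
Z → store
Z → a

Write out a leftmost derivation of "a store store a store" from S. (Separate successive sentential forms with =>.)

S => Z S Z => a S Z => a store Z Z Z => a store store Z Z => a store store a Z => a store store a store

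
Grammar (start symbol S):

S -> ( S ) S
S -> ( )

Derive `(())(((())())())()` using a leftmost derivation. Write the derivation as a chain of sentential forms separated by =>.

S => (S)S   [S -> ( S ) S]
(S)S => (())S   [S -> ( )]
(())S => (())(S)S   [S -> ( S ) S]
(())(S)S => (())((S)S)S   [S -> ( S ) S]
(())((S)S)S => (())(((S)S)S)S   [S -> ( S ) S]
(())(((S)S)S)S => (())(((())S)S)S   [S -> ( )]
(())(((())S)S)S => (())(((())())S)S   [S -> ( )]
(())(((())())S)S => (())(((())())())S   [S -> ( )]
(())(((())())())S => (())(((())())())()   [S -> ( )]

S=>(S)S=>(())S=>(())(S)S=>(())((S)S)S=>(())(((S)S)S)S=>(())(((())S)S)S=>(())(((())())S)S=>(())(((())())())S=>(())(((())())())()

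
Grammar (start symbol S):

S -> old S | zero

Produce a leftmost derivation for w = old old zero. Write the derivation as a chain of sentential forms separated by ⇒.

S ⇒ old S ⇒ old old S ⇒ old old zero

S ⇒ old S   [S -> old S]
old S ⇒ old old S   [S -> old S]
old old S ⇒ old old zero   [S -> zero]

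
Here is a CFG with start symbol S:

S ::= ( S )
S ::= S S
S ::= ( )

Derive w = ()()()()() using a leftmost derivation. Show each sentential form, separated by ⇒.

S⇒SS⇒SSS⇒()SS⇒()SSS⇒()SSSS⇒()()SSS⇒()()()SS⇒()()()()S⇒()()()()()

S ⇒ SS   [S ::= S S]
SS ⇒ SSS   [S ::= S S]
SSS ⇒ ()SS   [S ::= ( )]
()SS ⇒ ()SSS   [S ::= S S]
()SSS ⇒ ()SSSS   [S ::= S S]
()SSSS ⇒ ()()SSS   [S ::= ( )]
()()SSS ⇒ ()()()SS   [S ::= ( )]
()()()SS ⇒ ()()()()S   [S ::= ( )]
()()()()S ⇒ ()()()()()   [S ::= ( )]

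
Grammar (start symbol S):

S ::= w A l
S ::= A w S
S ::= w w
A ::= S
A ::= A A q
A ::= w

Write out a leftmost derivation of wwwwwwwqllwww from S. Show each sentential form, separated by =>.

S => AwS   [S ::= A w S]
AwS => SwS   [A ::= S]
SwS => wAlwS   [S ::= w A l]
wAlwS => wSlwS   [A ::= S]
wSlwS => wwAllwS   [S ::= w A l]
wwAllwS => wwAAqllwS   [A ::= A A q]
wwAAqllwS => wwSAqllwS   [A ::= S]
wwSAqllwS => wwAwSAqllwS   [S ::= A w S]
wwAwSAqllwS => wwwwSAqllwS   [A ::= w]
wwwwSAqllwS => wwwwwwAqllwS   [S ::= w w]
wwwwwwAqllwS => wwwwwwwqllwS   [A ::= w]
wwwwwwwqllwS => wwwwwwwqllwww   [S ::= w w]

S=>AwS=>SwS=>wAlwS=>wSlwS=>wwAllwS=>wwAAqllwS=>wwSAqllwS=>wwAwSAqllwS=>wwwwSAqllwS=>wwwwwwAqllwS=>wwwwwwwqllwS=>wwwwwwwqllwww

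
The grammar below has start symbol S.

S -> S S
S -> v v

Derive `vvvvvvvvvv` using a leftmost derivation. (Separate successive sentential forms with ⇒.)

S ⇒ SS   [S -> S S]
SS ⇒ SSS   [S -> S S]
SSS ⇒ SSSS   [S -> S S]
SSSS ⇒ SSSSS   [S -> S S]
SSSSS ⇒ vvSSSS   [S -> v v]
vvSSSS ⇒ vvvvSSS   [S -> v v]
vvvvSSS ⇒ vvvvvvSS   [S -> v v]
vvvvvvSS ⇒ vvvvvvvvS   [S -> v v]
vvvvvvvvS ⇒ vvvvvvvvvv   [S -> v v]

S ⇒ SS ⇒ SSS ⇒ SSSS ⇒ SSSSS ⇒ vvSSSS ⇒ vvvvSSS ⇒ vvvvvvSS ⇒ vvvvvvvvS ⇒ vvvvvvvvvv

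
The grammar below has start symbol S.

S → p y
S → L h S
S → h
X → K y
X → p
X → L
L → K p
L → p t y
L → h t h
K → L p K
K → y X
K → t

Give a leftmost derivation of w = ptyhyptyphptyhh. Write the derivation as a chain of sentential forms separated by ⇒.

S ⇒ LhS ⇒ ptyhS ⇒ ptyhLhS ⇒ ptyhKphS ⇒ ptyhyXphS ⇒ ptyhyLphS ⇒ ptyhyptyphS ⇒ ptyhyptyphLhS ⇒ ptyhyptyphptyhS ⇒ ptyhyptyphptyhh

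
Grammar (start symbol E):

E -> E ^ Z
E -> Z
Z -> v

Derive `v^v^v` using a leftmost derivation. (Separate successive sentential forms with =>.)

E => E^Z   [E -> E ^ Z]
E^Z => E^Z^Z   [E -> E ^ Z]
E^Z^Z => Z^Z^Z   [E -> Z]
Z^Z^Z => v^Z^Z   [Z -> v]
v^Z^Z => v^v^Z   [Z -> v]
v^v^Z => v^v^v   [Z -> v]

E=>E^Z=>E^Z^Z=>Z^Z^Z=>v^Z^Z=>v^v^Z=>v^v^v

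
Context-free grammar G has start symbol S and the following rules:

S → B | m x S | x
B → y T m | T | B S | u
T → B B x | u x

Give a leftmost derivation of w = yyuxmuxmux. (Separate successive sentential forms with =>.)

S => B => T => BBx => yTmBx => yBBxmBx => yyTmBxmBx => yyuxmBxmBx => yyuxmuxmBx => yyuxmuxmux

S => B   [S → B]
B => T   [B → T]
T => BBx   [T → B B x]
BBx => yTmBx   [B → y T m]
yTmBx => yBBxmBx   [T → B B x]
yBBxmBx => yyTmBxmBx   [B → y T m]
yyTmBxmBx => yyuxmBxmBx   [T → u x]
yyuxmBxmBx => yyuxmuxmBx   [B → u]
yyuxmuxmBx => yyuxmuxmux   [B → u]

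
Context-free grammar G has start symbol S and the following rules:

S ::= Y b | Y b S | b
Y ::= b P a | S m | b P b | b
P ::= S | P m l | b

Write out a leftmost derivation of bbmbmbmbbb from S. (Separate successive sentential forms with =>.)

S=>YbS=>SmbS=>YbmbS=>SmbmbS=>YbmbmbS=>SmbmbmbS=>YbmbmbmbS=>bbmbmbmbS=>bbmbmbmbYb=>bbmbmbmbbb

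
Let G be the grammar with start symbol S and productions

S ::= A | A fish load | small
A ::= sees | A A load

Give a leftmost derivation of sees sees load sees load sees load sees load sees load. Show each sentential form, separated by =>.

S => A => A A load => A A load A load => A A load A load A load => A A load A load A load A load => A A load A load A load A load A load => sees A load A load A load A load A load => sees sees load A load A load A load A load => sees sees load sees load A load A load A load => sees sees load sees load sees load A load A load => sees sees load sees load sees load sees load A load => sees sees load sees load sees load sees load sees load

S => A   [S ::= A]
A => A A load   [A ::= A A load]
A A load => A A load A load   [A ::= A A load]
A A load A load => A A load A load A load   [A ::= A A load]
A A load A load A load => A A load A load A load A load   [A ::= A A load]
A A load A load A load A load => A A load A load A load A load A load   [A ::= A A load]
A A load A load A load A load A load => sees A load A load A load A load A load   [A ::= sees]
sees A load A load A load A load A load => sees sees load A load A load A load A load   [A ::= sees]
sees sees load A load A load A load A load => sees sees load sees load A load A load A load   [A ::= sees]
sees sees load sees load A load A load A load => sees sees load sees load sees load A load A load   [A ::= sees]
sees sees load sees load sees load A load A load => sees sees load sees load sees load sees load A load   [A ::= sees]
sees sees load sees load sees load sees load A load => sees sees load sees load sees load sees load sees load   [A ::= sees]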